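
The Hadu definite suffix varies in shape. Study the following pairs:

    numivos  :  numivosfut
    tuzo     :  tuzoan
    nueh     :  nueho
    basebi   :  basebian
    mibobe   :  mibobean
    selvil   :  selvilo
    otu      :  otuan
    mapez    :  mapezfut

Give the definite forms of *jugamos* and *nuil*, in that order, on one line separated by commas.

jugamosfut, nuilo

Looking at the final sound of each stem: -fut when the stem ends in a sibilant (*numivos*, *mapez*); -o when the stem ends in a non-sibilant consonant (*nueh*, *selvil*); -an when the stem ends in a vowel (*tuzo*, *basebi*, *mibobe*, *otu*).
*jugamos* — final sound /s/ (a sibilant) → -fut → *jugamosfut*.
Since the final sound of *nuil* is /l/ (a non-sibilant consonant), it takes -o, giving *nuilo*.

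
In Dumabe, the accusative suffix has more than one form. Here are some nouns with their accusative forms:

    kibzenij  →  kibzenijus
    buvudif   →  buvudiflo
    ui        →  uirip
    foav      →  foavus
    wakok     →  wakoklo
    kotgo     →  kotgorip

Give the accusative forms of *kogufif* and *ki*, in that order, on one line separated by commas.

kogufiflo, kirip

The alternation tracks the final sound of the stem — -lo when the stem ends in a voiceless consonant (*buvudif*, *wakok*); -us when the stem ends in a voiced consonant (*kibzenij*, *foav*); -rip when the stem ends in a vowel (*ui*, *kotgo*).
*kogufif*: final sound = /f/, a voiceless consonant → -lo → *kogufiflo*.
*ki*: final sound = /i/, a vowel → -rip → *kirip*.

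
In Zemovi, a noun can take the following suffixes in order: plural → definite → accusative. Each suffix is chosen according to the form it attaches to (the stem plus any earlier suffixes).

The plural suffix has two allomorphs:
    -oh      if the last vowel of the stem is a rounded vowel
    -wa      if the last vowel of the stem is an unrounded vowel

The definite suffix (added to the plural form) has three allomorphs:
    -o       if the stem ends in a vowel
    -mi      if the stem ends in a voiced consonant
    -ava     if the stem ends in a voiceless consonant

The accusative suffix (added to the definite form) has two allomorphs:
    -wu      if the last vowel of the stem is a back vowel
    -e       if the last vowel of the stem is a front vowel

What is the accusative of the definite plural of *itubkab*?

The last vowel of *itubkab* is /a/, which is an unrounded vowel, so the plural suffix is -wa, giving *itubkabwa*.
The plural form *itubkabwa* — final sound /a/ (a vowel) → -o → *itubkabwao*.
The last vowel of the definite form *itubkabwao* is /o/, which is a back vowel, so the accusative suffix is -wu, giving *itubkabwaowu*.

itubkabwaowu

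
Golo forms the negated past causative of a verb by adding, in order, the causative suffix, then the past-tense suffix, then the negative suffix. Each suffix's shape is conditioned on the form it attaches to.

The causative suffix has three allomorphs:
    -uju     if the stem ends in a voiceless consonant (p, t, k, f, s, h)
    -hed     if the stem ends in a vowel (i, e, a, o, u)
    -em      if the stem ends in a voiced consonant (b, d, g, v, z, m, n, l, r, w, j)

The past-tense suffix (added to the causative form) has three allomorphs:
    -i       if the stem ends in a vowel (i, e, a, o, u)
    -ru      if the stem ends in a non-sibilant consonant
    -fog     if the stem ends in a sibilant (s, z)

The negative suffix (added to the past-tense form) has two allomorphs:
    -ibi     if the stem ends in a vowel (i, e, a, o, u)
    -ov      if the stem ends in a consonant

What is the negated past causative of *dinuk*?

dinukujuiibi

The final sound of *dinuk* is /k/, which is a voiceless consonant, so the causative suffix is -uju, giving *dinukuju*.
Since the final sound of the causative form *dinukuju* is /u/ (a vowel), it takes -i, giving *dinukujui*.
The past-tense form *dinukujui*: final sound = /i/, a vowel → -ibi → *dinukujuiibi*.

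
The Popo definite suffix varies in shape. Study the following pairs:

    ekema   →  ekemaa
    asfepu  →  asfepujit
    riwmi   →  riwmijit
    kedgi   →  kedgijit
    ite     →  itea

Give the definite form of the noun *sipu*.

The pattern is height harmony: -jit when the last vowel of the stem is a high vowel (*asfepu*, *riwmi*, *kedgi*); -a when the last vowel of the stem is a non-high vowel (*ekema*, *ite*).
The last vowel of *sipu* is /u/, which is a high vowel, so the suffix is -jit, giving *sipujit*.

sipujit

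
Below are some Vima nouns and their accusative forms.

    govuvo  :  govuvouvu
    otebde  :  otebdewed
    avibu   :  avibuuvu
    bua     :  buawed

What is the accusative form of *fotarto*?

fotartouvu

Looking at the last vowel of each stem: -uvu when the last vowel of the stem is a rounded vowel (*govuvo*, *avibu*); -wed when the last vowel of the stem is an unrounded vowel (*otebde*, *bua*).
Since the last vowel of *fotarto* is /o/ (a rounded vowel), it takes -uvu, giving *fotartouvu*.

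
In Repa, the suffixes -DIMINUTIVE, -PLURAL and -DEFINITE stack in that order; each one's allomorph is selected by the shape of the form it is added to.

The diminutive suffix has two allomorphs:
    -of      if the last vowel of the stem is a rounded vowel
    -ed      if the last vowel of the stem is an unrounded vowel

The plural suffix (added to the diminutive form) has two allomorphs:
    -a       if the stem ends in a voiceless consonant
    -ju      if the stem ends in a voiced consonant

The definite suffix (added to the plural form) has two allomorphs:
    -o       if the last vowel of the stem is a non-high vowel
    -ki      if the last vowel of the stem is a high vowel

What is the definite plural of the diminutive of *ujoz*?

ujozofao

*ujoz* — last vowel /o/ (a rounded vowel) → -of → *ujozof*.
The final consonant of the diminutive form *ujozof* is /f/, which is voiceless, so the plural suffix is -a, giving *ujozofa*.
The last vowel of the plural form *ujozofa* is /a/, which is a non-high vowel, so the definite suffix is -o, giving *ujozofao*.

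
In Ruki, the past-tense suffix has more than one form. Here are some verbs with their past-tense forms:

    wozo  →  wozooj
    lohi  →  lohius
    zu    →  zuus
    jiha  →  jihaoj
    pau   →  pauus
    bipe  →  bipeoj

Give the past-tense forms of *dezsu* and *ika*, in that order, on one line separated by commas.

dezsuus, ikaoj

The alternation tracks the last vowel of the stem — -us when the last vowel of the stem is a high vowel (*lohi*, *zu*, *pau*); -oj when the last vowel of the stem is a non-high vowel (*wozo*, *jiha*, *bipe*).
*dezsu* — last vowel /u/ (a high vowel) → -us → *dezsuus*.
The last vowel of *ika* is /a/, which is a non-high vowel, so the suffix is -oj, giving *ikaoj*.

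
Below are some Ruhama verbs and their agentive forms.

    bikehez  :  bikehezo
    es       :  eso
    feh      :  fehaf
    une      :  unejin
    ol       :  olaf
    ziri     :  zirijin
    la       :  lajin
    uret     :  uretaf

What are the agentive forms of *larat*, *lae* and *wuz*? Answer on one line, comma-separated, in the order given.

larataf, laejin, wuzo

Looking at the final sound of each stem: -o when the stem ends in a sibilant (*bikehez*, *es*); -af when the stem ends in a non-sibilant consonant (*feh*, *ol*, *uret*); -jin when the stem ends in a vowel (*une*, *ziri*, *la*).
*larat* — final sound /t/ (a non-sibilant consonant) → -af → *larataf*.
*lae* — final sound /e/ (a vowel) → -jin → *laejin*.
Since the final sound of *wuz* is /z/ (a sibilant), it takes -o, giving *wuzo*.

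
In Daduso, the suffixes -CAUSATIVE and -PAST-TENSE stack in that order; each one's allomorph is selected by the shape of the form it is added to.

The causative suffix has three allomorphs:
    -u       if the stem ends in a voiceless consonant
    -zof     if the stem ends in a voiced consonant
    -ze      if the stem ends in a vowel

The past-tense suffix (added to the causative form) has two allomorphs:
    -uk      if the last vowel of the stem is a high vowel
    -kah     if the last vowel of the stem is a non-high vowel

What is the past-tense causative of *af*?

*af*: final sound = /f/, a voiceless consonant → -u → *afu*.
The causative form *afu* — last vowel /u/ (a high vowel) → -uk → *afuuk*.

afuuk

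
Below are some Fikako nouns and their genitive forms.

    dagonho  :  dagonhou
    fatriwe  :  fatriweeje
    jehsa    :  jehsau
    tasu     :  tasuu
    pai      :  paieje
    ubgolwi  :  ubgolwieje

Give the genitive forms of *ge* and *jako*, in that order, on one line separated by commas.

Looking at the last vowel of each stem: -eje when the last vowel of the stem is a front vowel (*fatriwe*, *pai*, *ubgolwi*); -u when the last vowel of the stem is a back vowel (*dagonho*, *jehsa*, *tasu*).
*ge*: last vowel = /e/, a front vowel → -eje → *geeje*.
*jako* — last vowel /o/ (a back vowel) → -u → *jakou*.

geeje, jakou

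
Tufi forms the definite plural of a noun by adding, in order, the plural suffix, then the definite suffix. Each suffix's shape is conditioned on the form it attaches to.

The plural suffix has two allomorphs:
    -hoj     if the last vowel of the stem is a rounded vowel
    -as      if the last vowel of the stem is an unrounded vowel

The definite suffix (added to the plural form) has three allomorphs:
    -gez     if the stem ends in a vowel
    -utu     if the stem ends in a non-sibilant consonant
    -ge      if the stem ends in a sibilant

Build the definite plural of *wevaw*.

Since the last vowel of *wevaw* is /a/ (an unrounded vowel), it takes -as, giving *wevawas*.
The plural form *wevawas*: final sound = /s/, a sibilant → -ge → *wevawasge*.

wevawasge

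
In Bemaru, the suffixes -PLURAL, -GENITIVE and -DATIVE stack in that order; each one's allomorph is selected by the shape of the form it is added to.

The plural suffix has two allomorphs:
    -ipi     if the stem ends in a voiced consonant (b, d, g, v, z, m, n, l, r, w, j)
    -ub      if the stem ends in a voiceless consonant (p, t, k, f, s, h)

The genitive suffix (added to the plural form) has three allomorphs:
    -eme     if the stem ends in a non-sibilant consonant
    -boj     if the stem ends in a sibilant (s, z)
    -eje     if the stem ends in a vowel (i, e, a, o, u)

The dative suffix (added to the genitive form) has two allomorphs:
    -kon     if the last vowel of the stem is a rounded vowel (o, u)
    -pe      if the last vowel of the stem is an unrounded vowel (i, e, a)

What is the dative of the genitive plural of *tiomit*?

Since the final consonant of *tiomit* is /t/ (voiceless), it takes -ub, giving *tiomitub*.
The plural form *tiomitub*: final sound = /b/, a non-sibilant consonant → -eme → *tiomitubeme*.
Since the last vowel of the genitive form *tiomitubeme* is /e/ (an unrounded vowel), it takes -pe, giving *tiomitubemepe*.

tiomitubemepe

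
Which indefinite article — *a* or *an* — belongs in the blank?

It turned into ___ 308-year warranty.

a

The indefinite article is chosen by the initial *sound* of the following word, not its spelling.
The number *308* is spoken "three hundred …", beginning with /θriː/ — a consonant sound.
So the article is *a*: It turned into a 308-year warranty.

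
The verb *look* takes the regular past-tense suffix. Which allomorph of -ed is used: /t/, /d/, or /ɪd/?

The stem *look* ends in a voiceless consonant other than /t/.
The -ed suffix is realized as /ɪd/ after /t, d/; as /t/ after other voiceless consonants; and as /d/ after other voiced sounds.
So -ed on *look* is pronounced /t/.

/t/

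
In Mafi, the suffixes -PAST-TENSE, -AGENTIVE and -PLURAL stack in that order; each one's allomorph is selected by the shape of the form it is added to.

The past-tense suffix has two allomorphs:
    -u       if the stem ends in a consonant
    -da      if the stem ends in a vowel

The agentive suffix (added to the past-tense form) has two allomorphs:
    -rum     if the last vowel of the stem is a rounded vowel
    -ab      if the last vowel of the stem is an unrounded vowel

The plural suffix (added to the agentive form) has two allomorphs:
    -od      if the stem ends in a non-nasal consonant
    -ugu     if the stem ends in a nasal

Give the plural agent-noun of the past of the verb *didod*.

*didod* — final sound /d/ (a consonant) → -u → *didodu*.
The last vowel of the past-tense form *didodu* is /u/, which is a rounded vowel, so the agentive suffix is -rum, giving *didodurum*.
The agentive form *didodurum*: final consonant = /m/, a nasal → -ugu → *didodurumugu*.

didodurumugu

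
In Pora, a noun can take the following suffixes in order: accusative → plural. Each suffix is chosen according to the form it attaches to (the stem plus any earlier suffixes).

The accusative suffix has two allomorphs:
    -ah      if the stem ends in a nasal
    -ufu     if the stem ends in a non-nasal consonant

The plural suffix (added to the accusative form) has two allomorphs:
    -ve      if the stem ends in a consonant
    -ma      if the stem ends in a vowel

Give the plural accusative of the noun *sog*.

sogufuma

Since the final consonant of *sog* is /g/ (non-nasal), it takes -ufu, giving *sogufu*.
The accusative form *sogufu*: final sound = /u/, a vowel → -ma → *sogufuma*.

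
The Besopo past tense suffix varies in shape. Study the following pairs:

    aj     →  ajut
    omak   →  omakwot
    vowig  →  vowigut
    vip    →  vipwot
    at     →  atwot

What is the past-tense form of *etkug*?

etkugut

Looking at the final consonant of each stem: -wot when the stem ends in a voiceless consonant (*omak*, *vip*, *at*); -ut when the stem ends in a voiced consonant (*aj*, *vowig*).
*etkug* — final consonant /g/ (voiced) → -ut → *etkugut*.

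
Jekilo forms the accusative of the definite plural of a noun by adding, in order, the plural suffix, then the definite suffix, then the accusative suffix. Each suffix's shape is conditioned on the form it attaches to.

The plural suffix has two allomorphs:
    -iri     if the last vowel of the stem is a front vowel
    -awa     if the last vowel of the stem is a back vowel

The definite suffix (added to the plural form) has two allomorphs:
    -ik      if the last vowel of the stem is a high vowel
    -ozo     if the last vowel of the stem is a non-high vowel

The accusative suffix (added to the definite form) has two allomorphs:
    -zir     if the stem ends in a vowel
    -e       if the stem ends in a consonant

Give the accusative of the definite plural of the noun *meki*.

*meki* — last vowel /i/ (a front vowel) → -iri → *mekiiri*.
The last vowel of the plural form *mekiiri* is /i/, which is a high vowel, so the definite suffix is -ik, giving *mekiiriik*.
The definite form *mekiiriik* — final sound /k/ (a consonant) → -e → *mekiiriike*.

mekiiriike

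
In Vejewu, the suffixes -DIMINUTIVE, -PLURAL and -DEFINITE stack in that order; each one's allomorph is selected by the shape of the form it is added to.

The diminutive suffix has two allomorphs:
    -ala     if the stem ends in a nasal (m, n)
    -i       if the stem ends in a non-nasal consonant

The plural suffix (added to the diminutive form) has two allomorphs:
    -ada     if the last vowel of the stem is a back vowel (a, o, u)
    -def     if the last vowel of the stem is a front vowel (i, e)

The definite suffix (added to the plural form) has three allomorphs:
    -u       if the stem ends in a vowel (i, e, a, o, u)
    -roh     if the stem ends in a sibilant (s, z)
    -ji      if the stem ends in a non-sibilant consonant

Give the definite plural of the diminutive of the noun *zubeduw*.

*zubeduw* — final consonant /w/ (non-nasal) → -i → *zubeduwi*.
The diminutive form *zubeduwi*: last vowel = /i/, a front vowel → -def → *zubeduwidef*.
The plural form *zubeduwidef*: final sound = /f/, a non-sibilant consonant → -ji → *zubeduwidefji*.

zubeduwidefji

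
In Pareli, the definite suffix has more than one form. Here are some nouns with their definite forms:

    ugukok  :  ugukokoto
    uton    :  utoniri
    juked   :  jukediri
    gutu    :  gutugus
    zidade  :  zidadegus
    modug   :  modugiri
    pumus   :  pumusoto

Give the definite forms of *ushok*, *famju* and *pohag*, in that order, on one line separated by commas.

ushokoto, famjugus, pohagiri

The pattern is voicing of the final sound: -oto when the stem ends in a voiceless consonant (*ugukok*, *pumus*); -iri when the stem ends in a voiced consonant (*uton*, *juked*, *modug*); -gus when the stem ends in a vowel (*gutu*, *zidade*).
Since the final sound of *ushok* is /k/ (a voiceless consonant), it takes -oto, giving *ushokoto*.
The final sound of *famju* is /u/, which is a vowel, so the suffix is -gus, giving *famjugus*.
Since the final sound of *pohag* is /g/ (a voiced consonant), it takes -iri, giving *pohagiri*.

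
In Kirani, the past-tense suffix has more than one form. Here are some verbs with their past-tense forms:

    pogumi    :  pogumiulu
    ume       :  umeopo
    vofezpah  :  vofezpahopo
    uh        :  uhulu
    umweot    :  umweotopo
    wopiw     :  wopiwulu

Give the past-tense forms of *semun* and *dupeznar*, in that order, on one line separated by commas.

semunulu, dupeznaropo

The pattern is height harmony: -ulu when the last vowel of the stem is a high vowel (*pogumi*, *uh*, *wopiw*); -opo when the last vowel of the stem is a non-high vowel (*ume*, *vofezpah*, *umweot*).
Since the last vowel of *semun* is /u/ (a high vowel), it takes -ulu, giving *semunulu*.
*dupeznar*: last vowel = /a/, a non-high vowel → -opo → *dupeznaropo*.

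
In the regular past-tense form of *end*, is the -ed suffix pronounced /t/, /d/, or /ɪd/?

The stem *end* ends in /t/ or /d/.
The -ed suffix is realized as /ɪd/ after /t, d/; as /t/ after other voiceless consonants; and as /d/ after other voiced sounds.
So -ed on *end* is pronounced /ɪd/.

/ɪd/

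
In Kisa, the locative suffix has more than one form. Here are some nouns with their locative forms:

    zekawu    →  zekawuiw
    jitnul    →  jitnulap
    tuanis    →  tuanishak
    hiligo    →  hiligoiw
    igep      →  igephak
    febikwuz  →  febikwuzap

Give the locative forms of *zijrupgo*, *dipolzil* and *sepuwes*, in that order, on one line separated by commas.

zijrupgoiw, dipolzilap, sepuweshak

The pattern is voicing of the final sound: -hak when the stem ends in a voiceless consonant (*tuanis*, *igep*); -ap when the stem ends in a voiced consonant (*jitnul*, *febikwuz*); -iw when the stem ends in a vowel (*zekawu*, *hiligo*).
Since the final sound of *zijrupgo* is /o/ (a vowel), it takes -iw, giving *zijrupgoiw*.
Since the final sound of *dipolzil* is /l/ (a voiced consonant), it takes -ap, giving *dipolzilap*.
The final sound of *sepuwes* is /s/, which is a voiceless consonant, so the suffix is -hak, giving *sepuweshak*.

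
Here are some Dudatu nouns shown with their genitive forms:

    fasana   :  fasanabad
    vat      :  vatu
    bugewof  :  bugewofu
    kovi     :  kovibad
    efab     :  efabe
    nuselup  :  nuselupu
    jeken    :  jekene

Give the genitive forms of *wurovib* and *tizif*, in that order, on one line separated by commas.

Looking at the final sound of each stem: -u when the stem ends in a voiceless consonant (*vat*, *bugewof*, *nuselup*); -e when the stem ends in a voiced consonant (*efab*, *jeken*); -bad when the stem ends in a vowel (*fasana*, *kovi*).
The final sound of *wurovib* is /b/, which is a voiced consonant, so the suffix is -e, giving *wurovibe*.
*tizif* — final sound /f/ (a voiceless consonant) → -u → *tizifu*.

wurovibe, tizifu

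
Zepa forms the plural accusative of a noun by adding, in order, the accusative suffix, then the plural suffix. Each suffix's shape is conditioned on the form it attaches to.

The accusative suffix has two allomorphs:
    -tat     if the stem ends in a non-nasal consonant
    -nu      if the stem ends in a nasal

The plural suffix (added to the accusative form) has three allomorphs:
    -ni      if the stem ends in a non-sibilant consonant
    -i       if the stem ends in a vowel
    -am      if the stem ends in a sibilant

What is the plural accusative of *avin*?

The final consonant of *avin* is /n/, which is a nasal, so the accusative suffix is -nu, giving *avinnu*.
Since the final sound of the accusative form *avinnu* is /u/ (a vowel), it takes -i, giving *avinnui*.

avinnui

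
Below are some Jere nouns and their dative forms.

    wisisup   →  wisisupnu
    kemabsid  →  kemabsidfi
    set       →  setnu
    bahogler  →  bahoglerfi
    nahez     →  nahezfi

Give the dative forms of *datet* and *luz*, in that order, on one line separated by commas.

datetnu, luzfi

The pattern is voicing of the final consonant: -nu when the stem ends in a voiceless consonant (*wisisup*, *set*); -fi when the stem ends in a voiced consonant (*kemabsid*, *bahogler*, *nahez*).
The final consonant of *datet* is /t/, which is voiceless, so the suffix is -nu, giving *datetnu*.
*luz* — final consonant /z/ (voiced) → -fi → *luzfi*.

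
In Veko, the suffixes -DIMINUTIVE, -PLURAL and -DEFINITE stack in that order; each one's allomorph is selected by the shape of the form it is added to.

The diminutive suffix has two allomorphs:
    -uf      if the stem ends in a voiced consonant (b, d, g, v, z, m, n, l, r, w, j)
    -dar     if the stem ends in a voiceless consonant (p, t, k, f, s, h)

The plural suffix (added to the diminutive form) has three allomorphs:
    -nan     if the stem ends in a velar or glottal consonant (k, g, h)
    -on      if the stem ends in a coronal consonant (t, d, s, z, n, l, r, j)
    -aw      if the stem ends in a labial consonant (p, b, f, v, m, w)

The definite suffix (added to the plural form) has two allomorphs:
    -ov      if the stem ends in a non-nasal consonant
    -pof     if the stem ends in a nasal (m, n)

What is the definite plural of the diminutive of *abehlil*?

*abehlil*: final consonant = /l/, voiced → -uf → *abehliluf*.
The final consonant of the diminutive form *abehliluf* is /f/, which is labial, so the plural suffix is -aw, giving *abehlilufaw*.
The plural form *abehlilufaw*: final consonant = /w/, non-nasal → -ov → *abehlilufawov*.

abehlilufawov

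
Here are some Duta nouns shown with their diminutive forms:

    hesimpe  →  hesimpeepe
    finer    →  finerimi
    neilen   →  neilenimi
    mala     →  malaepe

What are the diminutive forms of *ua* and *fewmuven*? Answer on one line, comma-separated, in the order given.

uaepe, fewmuvenimi

The suffix is conditioned by the final sound: -imi when the stem ends in a consonant (*finer*, *neilen*); -epe when the stem ends in a vowel (*hesimpe*, *mala*).
*ua*: final sound = /a/, a vowel → -epe → *uaepe*.
*fewmuven* — final sound /n/ (a consonant) → -imi → *fewmuvenimi*.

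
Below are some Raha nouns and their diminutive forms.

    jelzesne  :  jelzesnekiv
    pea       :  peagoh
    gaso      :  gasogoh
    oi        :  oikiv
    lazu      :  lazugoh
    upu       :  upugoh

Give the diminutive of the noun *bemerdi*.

The alternation tracks the last vowel of the stem — -kiv when the last vowel of the stem is a front vowel (*jelzesne*, *oi*); -goh when the last vowel of the stem is a back vowel (*pea*, *gaso*, *lazu*, *upu*).
*bemerdi*: last vowel = /i/, a front vowel → -kiv → *bemerdikiv*.

bemerdikiv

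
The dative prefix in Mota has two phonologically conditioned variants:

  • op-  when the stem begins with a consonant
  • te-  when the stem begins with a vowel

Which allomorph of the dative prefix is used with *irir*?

The first sound of *irir* is /i/, which is a vowel, so the prefix is te-.

te-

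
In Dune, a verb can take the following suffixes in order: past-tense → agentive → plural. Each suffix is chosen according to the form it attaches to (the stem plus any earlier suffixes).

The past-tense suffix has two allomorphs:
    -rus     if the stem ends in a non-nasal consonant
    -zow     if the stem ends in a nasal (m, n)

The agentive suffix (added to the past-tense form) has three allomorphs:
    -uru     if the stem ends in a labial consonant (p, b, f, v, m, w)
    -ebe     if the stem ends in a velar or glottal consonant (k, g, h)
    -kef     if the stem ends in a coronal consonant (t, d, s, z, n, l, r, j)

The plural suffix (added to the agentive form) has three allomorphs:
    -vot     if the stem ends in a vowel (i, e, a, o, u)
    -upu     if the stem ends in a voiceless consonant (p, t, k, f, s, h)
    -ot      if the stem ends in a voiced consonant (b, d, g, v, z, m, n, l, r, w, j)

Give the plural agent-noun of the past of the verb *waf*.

Since the final consonant of *waf* is /f/ (non-nasal), it takes -rus, giving *wafrus*.
The past-tense form *wafrus* — final consonant /s/ (coronal) → -kef → *wafruskef*.
The agentive form *wafruskef* — final sound /f/ (a voiceless consonant) → -upu → *wafruskefupu*.

wafruskefupu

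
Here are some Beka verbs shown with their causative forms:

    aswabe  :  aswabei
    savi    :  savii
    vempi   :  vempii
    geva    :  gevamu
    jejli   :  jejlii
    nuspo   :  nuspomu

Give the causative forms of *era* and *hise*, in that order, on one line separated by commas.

The alternation tracks the last vowel of the stem — -i when the last vowel of the stem is a front vowel (*aswabe*, *savi*, *vempi*, *jejli*); -mu when the last vowel of the stem is a back vowel (*geva*, *nuspo*).
*era* — last vowel /a/ (a back vowel) → -mu → *eramu*.
The last vowel of *hise* is /e/, which is a front vowel, so the suffix is -i, giving *hisei*.

eramu, hisei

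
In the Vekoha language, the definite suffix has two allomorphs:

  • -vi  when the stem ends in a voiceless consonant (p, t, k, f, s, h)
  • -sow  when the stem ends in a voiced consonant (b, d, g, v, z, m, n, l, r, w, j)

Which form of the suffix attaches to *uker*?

*uker*: final consonant = /r/, voiced → -sow.

-sow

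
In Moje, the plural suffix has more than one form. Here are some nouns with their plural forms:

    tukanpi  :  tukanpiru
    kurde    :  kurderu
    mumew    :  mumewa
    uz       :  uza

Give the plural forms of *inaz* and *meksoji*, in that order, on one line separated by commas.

The suffix is conditioned by the final sound: -a when the stem ends in a consonant (*mumew*, *uz*); -ru when the stem ends in a vowel (*tukanpi*, *kurde*).
Since the final sound of *inaz* is /z/ (a consonant), it takes -a, giving *inaza*.
Since the final sound of *meksoji* is /i/ (a vowel), it takes -ru, giving *meksojiru*.

inaza, meksojiru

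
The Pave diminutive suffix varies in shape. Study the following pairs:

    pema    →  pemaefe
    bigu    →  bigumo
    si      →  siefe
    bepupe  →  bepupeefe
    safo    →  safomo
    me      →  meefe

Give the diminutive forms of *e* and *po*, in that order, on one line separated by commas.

eefe, pomo

Looking at the last vowel of each stem: -mo when the last vowel of the stem is a rounded vowel (*bigu*, *safo*); -efe when the last vowel of the stem is an unrounded vowel (*pema*, *si*, *bepupe*, *me*).
The last vowel of *e* is /e/, which is an unrounded vowel, so the suffix is -efe, giving *eefe*.
Since the last vowel of *po* is /o/ (a rounded vowel), it takes -mo, giving *pomo*.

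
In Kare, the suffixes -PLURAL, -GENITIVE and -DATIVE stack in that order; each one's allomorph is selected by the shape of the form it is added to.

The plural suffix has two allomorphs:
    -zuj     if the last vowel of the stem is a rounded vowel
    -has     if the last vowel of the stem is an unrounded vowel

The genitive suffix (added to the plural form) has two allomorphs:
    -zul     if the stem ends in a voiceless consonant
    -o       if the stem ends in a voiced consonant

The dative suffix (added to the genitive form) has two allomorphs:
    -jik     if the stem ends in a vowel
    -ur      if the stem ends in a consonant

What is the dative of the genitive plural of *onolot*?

onolotzujojik

The last vowel of *onolot* is /o/, which is a rounded vowel, so the plural suffix is -zuj, giving *onolotzuj*.
The plural form *onolotzuj*: final consonant = /j/, voiced → -o → *onolotzujo*.
Since the final sound of the genitive form *onolotzujo* is /o/ (a vowel), it takes -jik, giving *onolotzujojik*.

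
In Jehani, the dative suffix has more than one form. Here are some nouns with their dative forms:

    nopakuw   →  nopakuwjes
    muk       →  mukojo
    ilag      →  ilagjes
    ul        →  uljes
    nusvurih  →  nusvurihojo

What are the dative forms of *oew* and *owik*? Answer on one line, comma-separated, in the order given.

oewjes, owikojo

Looking at the final consonant of each stem: -ojo when the stem ends in a voiceless consonant (*muk*, *nusvurih*); -jes when the stem ends in a voiced consonant (*nopakuw*, *ilag*, *ul*).
*oew* — final consonant /w/ (voiced) → -jes → *oewjes*.
*owik* — final consonant /k/ (voiceless) → -ojo → *owikojo*.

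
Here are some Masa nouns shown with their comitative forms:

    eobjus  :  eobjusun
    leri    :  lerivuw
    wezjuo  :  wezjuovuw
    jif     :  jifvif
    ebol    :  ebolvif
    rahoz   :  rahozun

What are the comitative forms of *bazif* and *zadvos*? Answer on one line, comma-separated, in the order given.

The suffix is conditioned by the final sound: -un when the stem ends in a sibilant (*eobjus*, *rahoz*); -vif when the stem ends in a non-sibilant consonant (*jif*, *ebol*); -vuw when the stem ends in a vowel (*leri*, *wezjuo*).
Since the final sound of *bazif* is /f/ (a non-sibilant consonant), it takes -vif, giving *bazifvif*.
*zadvos*: final sound = /s/, a sibilant → -un → *zadvosun*.

bazifvif, zadvosun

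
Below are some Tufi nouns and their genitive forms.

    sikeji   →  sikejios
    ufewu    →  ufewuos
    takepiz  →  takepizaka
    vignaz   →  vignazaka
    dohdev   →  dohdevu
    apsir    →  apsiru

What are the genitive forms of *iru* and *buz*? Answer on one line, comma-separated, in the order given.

iruos, buzaka

The pattern is sibilance of the final sound: -aka when the stem ends in a sibilant (*takepiz*, *vignaz*); -u when the stem ends in a non-sibilant consonant (*dohdev*, *apsir*); -os when the stem ends in a vowel (*sikeji*, *ufewu*).
*iru*: final sound = /u/, a vowel → -os → *iruos*.
*buz* — final sound /z/ (a sibilant) → -aka → *buzaka*.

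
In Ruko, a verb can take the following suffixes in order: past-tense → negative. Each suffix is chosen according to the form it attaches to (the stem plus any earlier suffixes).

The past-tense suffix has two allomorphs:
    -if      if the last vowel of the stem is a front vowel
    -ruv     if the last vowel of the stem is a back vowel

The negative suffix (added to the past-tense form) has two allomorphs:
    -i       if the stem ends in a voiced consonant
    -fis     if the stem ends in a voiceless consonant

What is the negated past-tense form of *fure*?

*fure*: last vowel = /e/, a front vowel → -if → *fureif*.
The past-tense form *fureif*: final consonant = /f/, voiceless → -fis → *fureiffis*.

fureiffis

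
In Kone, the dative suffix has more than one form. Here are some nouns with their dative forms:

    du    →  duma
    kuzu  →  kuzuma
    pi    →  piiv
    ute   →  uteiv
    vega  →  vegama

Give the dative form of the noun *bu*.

buma

Looking at the last vowel of each stem: -iv when the last vowel of the stem is a front vowel (*pi*, *ute*); -ma when the last vowel of the stem is a back vowel (*du*, *kuzu*, *vega*).
The last vowel of *bu* is /u/, which is a back vowel, so the suffix is -ma, giving *buma*.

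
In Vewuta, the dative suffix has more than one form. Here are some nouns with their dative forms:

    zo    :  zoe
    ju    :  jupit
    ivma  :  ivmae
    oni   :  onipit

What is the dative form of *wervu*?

wervupit

The suffix is conditioned by the last vowel: -pit when the last vowel of the stem is a high vowel (*ju*, *oni*); -e when the last vowel of the stem is a non-high vowel (*zo*, *ivma*).
*wervu*: last vowel = /u/, a high vowel → -pit → *wervupit*.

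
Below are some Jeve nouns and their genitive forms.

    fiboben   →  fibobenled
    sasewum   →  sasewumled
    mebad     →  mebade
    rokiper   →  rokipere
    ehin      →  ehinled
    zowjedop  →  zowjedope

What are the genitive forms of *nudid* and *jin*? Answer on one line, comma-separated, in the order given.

nudide, jinled

Looking at the final consonant of each stem: -led when the stem ends in a nasal (*fiboben*, *sasewum*, *ehin*); -e when the stem ends in a non-nasal consonant (*mebad*, *rokiper*, *zowjedop*).
The final consonant of *nudid* is /d/, which is non-nasal, so the suffix is -e, giving *nudide*.
Since the final consonant of *jin* is /n/ (a nasal), it takes -led, giving *jinled*.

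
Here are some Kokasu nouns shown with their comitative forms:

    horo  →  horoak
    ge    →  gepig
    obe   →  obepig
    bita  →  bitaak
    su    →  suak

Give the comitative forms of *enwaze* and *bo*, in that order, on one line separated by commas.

enwazepig, boak

The pattern is front/back vowel harmony: -pig when the last vowel of the stem is a front vowel (*ge*, *obe*); -ak when the last vowel of the stem is a back vowel (*horo*, *bita*, *su*).
The last vowel of *enwaze* is /e/, which is a front vowel, so the suffix is -pig, giving *enwazepig*.
Since the last vowel of *bo* is /o/ (a back vowel), it takes -ak, giving *boak*.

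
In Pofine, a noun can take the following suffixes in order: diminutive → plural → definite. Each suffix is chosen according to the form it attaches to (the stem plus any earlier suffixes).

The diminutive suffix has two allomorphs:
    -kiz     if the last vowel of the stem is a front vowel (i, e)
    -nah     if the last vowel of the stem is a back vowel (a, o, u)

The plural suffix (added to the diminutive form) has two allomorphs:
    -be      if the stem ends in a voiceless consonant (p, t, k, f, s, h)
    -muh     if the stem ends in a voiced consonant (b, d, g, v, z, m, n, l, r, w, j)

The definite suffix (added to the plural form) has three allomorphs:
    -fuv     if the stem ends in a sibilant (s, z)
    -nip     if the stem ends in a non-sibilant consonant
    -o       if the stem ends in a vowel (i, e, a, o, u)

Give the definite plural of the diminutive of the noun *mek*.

mekkizmuhnip

*mek*: last vowel = /e/, a front vowel → -kiz → *mekkiz*.
The diminutive form *mekkiz*: final consonant = /z/, voiced → -muh → *mekkizmuh*.
The plural form *mekkizmuh* — final sound /h/ (a non-sibilant consonant) → -nip → *mekkizmuhnip*.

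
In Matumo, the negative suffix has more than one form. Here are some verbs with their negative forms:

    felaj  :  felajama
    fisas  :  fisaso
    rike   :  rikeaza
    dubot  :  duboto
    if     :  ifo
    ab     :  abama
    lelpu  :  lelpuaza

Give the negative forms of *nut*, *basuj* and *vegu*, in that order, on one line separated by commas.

The suffix is conditioned by the final sound: -o when the stem ends in a voiceless consonant (*fisas*, *dubot*, *if*); -ama when the stem ends in a voiced consonant (*felaj*, *ab*); -aza when the stem ends in a vowel (*rike*, *lelpu*).
The final sound of *nut* is /t/, which is a voiceless consonant, so the suffix is -o, giving *nuto*.
Since the final sound of *basuj* is /j/ (a voiced consonant), it takes -ama, giving *basujama*.
Since the final sound of *vegu* is /u/ (a vowel), it takes -aza, giving *veguaza*.

nuto, basujama, veguaza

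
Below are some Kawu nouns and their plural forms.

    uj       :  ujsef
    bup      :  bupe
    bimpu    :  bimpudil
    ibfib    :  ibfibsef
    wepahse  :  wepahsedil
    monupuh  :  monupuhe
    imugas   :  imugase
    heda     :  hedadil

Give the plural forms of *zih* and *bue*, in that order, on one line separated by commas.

zihe, buedil

The alternation tracks the final sound of the stem — -e when the stem ends in a voiceless consonant (*bup*, *monupuh*, *imugas*); -sef when the stem ends in a voiced consonant (*uj*, *ibfib*); -dil when the stem ends in a vowel (*bimpu*, *wepahse*, *heda*).
The final sound of *zih* is /h/, which is a voiceless consonant, so the suffix is -e, giving *zihe*.
*bue*: final sound = /e/, a vowel → -dil → *buedil*.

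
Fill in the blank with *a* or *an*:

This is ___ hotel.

a

The indefinite article is chosen by the initial *sound* of the following word, not its spelling.
*hotel* begins with the sound /h/ (h is pronounced) — a consonant sound.
So the article is *a*: This is a hotel.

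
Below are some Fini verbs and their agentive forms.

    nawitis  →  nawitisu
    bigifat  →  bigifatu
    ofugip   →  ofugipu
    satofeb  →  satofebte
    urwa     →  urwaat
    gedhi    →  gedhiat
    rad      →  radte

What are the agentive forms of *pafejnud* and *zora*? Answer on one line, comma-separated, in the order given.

Looking at the final sound of each stem: -u when the stem ends in a voiceless consonant (*nawitis*, *bigifat*, *ofugip*); -te when the stem ends in a voiced consonant (*satofeb*, *rad*); -at when the stem ends in a vowel (*urwa*, *gedhi*).
*pafejnud* — final sound /d/ (a voiced consonant) → -te → *pafejnudte*.
*zora*: final sound = /a/, a vowel → -at → *zoraat*.

pafejnudte, zoraat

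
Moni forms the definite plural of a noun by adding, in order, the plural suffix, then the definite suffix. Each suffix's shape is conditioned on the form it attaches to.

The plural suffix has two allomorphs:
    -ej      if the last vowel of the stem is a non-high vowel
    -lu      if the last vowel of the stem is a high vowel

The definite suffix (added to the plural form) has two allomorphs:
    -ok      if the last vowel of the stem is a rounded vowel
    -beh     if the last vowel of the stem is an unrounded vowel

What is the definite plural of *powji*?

powjiluok

*powji*: last vowel = /i/, a high vowel → -lu → *powjilu*.
The plural form *powjilu* — last vowel /u/ (a rounded vowel) → -ok → *powjiluok*.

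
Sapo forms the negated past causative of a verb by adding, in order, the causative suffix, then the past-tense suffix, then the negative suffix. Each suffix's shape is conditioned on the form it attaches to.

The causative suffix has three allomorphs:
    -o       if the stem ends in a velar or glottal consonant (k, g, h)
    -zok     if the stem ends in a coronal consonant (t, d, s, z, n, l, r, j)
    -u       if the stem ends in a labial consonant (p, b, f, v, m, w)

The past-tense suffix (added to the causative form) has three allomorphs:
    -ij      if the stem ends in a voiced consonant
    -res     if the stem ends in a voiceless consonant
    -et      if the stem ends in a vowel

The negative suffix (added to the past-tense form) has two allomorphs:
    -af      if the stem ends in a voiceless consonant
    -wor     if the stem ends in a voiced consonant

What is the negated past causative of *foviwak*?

foviwakoetaf

*foviwak* — final consonant /k/ (velar/glottal) → -o → *foviwako*.
The causative form *foviwako* — final sound /o/ (a vowel) → -et → *foviwakoet*.
The past-tense form *foviwakoet* — final consonant /t/ (voiceless) → -af → *foviwakoetaf*.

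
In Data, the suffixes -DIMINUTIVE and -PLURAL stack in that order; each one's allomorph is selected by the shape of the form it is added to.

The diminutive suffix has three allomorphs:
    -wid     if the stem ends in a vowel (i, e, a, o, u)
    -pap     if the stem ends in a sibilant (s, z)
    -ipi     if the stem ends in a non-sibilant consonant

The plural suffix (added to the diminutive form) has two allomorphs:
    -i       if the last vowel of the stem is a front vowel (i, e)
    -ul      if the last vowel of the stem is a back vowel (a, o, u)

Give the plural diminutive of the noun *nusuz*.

*nusuz* — final sound /z/ (a sibilant) → -pap → *nusuzpap*.
The diminutive form *nusuzpap*: last vowel = /a/, a back vowel → -ul → *nusuzpapul*.

nusuzpapul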